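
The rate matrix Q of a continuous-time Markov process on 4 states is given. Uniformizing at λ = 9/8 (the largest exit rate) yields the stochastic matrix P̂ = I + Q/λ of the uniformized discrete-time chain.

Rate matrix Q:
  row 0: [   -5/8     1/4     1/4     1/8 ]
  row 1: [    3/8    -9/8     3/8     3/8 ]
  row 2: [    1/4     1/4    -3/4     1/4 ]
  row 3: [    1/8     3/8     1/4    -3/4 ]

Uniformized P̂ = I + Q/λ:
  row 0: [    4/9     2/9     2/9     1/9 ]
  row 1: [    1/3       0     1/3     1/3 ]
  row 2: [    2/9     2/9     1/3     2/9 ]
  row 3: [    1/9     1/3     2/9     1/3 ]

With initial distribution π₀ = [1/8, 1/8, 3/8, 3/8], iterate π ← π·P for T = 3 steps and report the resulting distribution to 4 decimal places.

t=0: π = [0.1250, 0.1250, 0.3750, 0.3750]
t=1: π = [0.2222, 0.2361, 0.2778, 0.2639]
t=2: π = [0.2685, 0.1991, 0.2793, 0.2531]
t=3: π = [0.2759, 0.2061, 0.2754, 0.2426]

π = [0.2759, 0.2061, 0.2754, 0.2426]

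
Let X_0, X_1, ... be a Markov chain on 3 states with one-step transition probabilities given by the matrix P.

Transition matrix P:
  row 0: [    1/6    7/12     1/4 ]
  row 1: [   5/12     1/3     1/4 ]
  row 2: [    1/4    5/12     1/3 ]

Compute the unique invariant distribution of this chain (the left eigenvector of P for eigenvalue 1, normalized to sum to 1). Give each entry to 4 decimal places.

π = [0.2970, 0.4303, 0.2727]

Balance equations π_j = Σ_i π_i·P[i][j]:
  π_0 = 1/6·π_0 + 5/12·π_1 + 1/4·π_2
  π_1 = 7/12·π_0 + 1/3·π_1 + 5/12·π_2
  normalize: π_0 + π_1 + π_2 = 1
Solving the linear system gives exactly π = [49/165, 71/165, 3/11].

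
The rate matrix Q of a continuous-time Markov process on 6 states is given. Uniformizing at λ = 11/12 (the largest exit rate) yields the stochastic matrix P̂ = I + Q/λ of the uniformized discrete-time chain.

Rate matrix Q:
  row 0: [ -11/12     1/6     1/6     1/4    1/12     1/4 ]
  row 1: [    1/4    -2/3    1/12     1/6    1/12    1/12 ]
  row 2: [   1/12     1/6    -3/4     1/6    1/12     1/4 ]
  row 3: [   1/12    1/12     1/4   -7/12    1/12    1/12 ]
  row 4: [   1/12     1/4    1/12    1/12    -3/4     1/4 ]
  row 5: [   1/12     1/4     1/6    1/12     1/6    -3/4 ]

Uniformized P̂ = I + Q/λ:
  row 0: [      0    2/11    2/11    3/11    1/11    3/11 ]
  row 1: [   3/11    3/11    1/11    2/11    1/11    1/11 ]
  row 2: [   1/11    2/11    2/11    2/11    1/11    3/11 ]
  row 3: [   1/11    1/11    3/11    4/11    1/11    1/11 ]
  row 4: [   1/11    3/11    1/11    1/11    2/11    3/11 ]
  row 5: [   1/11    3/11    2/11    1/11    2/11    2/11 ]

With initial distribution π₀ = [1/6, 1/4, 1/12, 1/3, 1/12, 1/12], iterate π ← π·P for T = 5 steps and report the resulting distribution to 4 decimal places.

t=0: π = [0.1667, 0.2500, 0.0833, 0.3333, 0.0833, 0.0833]
t=1: π = [0.1212, 0.1894, 0.1818, 0.2424, 0.1061, 0.1591]
t=2: π = [0.1143, 0.2011, 0.1770, 0.2128, 0.1150, 0.1798]
t=3: π = [0.1171, 0.2076, 0.1724, 0.2041, 0.1177, 0.1811]
t=4: π = [0.1180, 0.2093, 0.1708, 0.2024, 0.1181, 0.1814]
t=5: π = [0.1182, 0.2097, 0.1705, 0.2021, 0.1181, 0.1814]

π = [0.1182, 0.2097, 0.1705, 0.2021, 0.1181, 0.1814]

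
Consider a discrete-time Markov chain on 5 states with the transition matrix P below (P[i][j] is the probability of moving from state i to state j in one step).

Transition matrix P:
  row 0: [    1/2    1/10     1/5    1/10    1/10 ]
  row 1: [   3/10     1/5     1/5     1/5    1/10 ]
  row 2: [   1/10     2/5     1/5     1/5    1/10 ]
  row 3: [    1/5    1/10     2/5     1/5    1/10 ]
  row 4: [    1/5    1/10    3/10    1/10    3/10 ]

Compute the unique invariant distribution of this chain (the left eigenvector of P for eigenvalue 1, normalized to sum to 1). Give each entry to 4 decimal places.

π = [0.2783, 0.1926, 0.2444, 0.1597, 0.1250]

Balance equations π_j = Σ_i π_i·P[i][j]:
  π_0 = 1/2·π_0 + 3/10·π_1 + 1/10·π_2 + 1/5·π_3 + 1/5·π_4
  π_1 = 1/10·π_0 + 1/5·π_1 + 2/5·π_2 + 1/10·π_3 + 1/10·π_4
  π_2 = 1/5·π_0 + 1/5·π_1 + 1/5·π_2 + 2/5·π_3 + 3/10·π_4
  π_3 = 1/10·π_0 + 1/5·π_1 + 1/5·π_2 + 1/5·π_3 + 1/10·π_4
  normalize: π_0 + π_1 + π_2 + π_3 + π_4 = 1
Solving the linear system gives exactly π = [875/3144, 1211/6288, 1537/6288, 251/1572, 1/8].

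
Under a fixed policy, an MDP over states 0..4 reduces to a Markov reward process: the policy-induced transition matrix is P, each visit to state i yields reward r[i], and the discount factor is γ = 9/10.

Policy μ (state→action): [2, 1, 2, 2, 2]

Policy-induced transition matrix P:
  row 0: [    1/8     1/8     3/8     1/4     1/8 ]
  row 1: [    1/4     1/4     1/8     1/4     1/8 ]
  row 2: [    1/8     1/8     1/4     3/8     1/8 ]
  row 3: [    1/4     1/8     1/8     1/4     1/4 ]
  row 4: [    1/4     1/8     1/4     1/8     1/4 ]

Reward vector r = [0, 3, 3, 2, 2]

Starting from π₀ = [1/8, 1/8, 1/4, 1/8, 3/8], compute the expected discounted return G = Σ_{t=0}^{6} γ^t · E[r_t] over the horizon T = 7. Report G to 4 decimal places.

t=0: π = [0.1250, 0.1250, 0.2500, 0.1250, 0.3750], E[r] = 2.1250, γ^t·E[r] = 2.125000, running G = 2.125000
t=1: π = [0.2031, 0.1406, 0.2344, 0.2344, 0.1875], E[r] = 1.9688, γ^t·E[r] = 1.771875, running G = 3.896875
t=2: π = [0.1953, 0.1426, 0.2285, 0.2559, 0.1777], E[r] = 1.9805, γ^t·E[r] = 1.604180, running G = 5.501055
t=3: π = [0.1970, 0.1428, 0.2246, 0.2563, 0.1792], E[r] = 1.9734, γ^t·E[r] = 1.438600, running G = 6.939655
t=4: π = [0.1973, 0.1429, 0.2247, 0.2557, 0.1794], E[r] = 1.9730, γ^t·E[r] = 1.294480, running G = 8.234135
t=5: π = [0.1972, 0.1429, 0.2248, 0.2557, 0.1794], E[r] = 1.9732, γ^t·E[r] = 1.165160, running G = 9.399295
t=6: π = [0.1972, 0.1429, 0.2248, 0.2557, 0.1794], E[r] = 1.9732, γ^t·E[r] = 1.048651, running G = 10.447946

G = 10.4479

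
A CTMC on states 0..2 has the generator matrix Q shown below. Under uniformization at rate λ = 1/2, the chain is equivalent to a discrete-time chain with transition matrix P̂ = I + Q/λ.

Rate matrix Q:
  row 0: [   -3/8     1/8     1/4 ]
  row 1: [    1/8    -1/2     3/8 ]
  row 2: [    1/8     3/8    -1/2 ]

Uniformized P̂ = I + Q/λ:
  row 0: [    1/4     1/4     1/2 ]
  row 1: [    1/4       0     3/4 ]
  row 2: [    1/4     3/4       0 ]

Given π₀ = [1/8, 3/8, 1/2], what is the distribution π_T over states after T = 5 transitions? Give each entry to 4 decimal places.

π = [0.2500, 0.3727, 0.3773]

t=0: π = [0.1250, 0.3750, 0.5000]
t=1: π = [0.2500, 0.4063, 0.3438]
t=2: π = [0.2500, 0.3203, 0.4297]
t=3: π = [0.2500, 0.3848, 0.3652]
t=4: π = [0.2500, 0.3364, 0.4136]
t=5: π = [0.2500, 0.3727, 0.3773]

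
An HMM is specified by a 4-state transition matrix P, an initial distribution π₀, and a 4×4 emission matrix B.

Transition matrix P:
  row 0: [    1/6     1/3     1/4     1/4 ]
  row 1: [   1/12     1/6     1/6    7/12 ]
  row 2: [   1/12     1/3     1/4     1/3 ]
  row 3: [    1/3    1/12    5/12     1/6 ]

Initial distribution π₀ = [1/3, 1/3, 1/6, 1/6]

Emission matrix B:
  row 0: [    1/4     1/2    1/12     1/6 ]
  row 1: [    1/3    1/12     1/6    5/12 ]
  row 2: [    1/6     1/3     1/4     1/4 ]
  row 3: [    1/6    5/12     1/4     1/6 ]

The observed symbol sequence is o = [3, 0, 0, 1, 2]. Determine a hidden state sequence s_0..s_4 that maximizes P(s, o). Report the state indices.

path = [1, 3, 2, 3, 2]

t=0: δ = [5.556e-02, 1.389e-01, 4.167e-02, 2.778e-02]  (obs o_0=3)
t=1: δ = [2.894e-03, 7.716e-03, 3.858e-03, 1.350e-02]  ψ = [1, 1, 1, 1]  (obs o_1=0)
t=2: δ = [1.125e-03, 4.287e-04, 9.377e-04, 7.502e-04]  ψ = [3, 1, 3, 1]  (obs o_2=0)
t=3: δ = [1.250e-04, 3.126e-05, 1.042e-04, 1.302e-04]  ψ = [3, 0, 3, 2]  (obs o_3=1)
t=4: δ = [3.618e-06, 6.946e-06, 1.357e-05, 8.683e-06]  ψ = [3, 0, 3, 2]  (obs o_4=2)
backtrack: best end state = 2; path = [1, 3, 2, 3, 2]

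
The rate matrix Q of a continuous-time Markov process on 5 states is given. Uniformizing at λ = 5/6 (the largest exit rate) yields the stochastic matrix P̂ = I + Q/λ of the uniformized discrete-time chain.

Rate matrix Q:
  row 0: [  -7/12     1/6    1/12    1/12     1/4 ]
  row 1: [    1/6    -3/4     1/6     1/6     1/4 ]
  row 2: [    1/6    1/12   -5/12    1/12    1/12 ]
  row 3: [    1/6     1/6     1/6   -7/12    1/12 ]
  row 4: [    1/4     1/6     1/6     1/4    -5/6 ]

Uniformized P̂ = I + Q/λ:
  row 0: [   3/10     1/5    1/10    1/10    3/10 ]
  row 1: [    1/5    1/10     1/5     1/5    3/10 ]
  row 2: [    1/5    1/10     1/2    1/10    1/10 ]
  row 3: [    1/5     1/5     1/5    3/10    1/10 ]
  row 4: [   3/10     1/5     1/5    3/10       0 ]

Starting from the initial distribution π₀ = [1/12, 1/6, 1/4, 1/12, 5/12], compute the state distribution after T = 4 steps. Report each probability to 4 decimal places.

π = [0.2402, 0.1588, 0.2518, 0.1854, 0.1637]

t=0: π = [0.0833, 0.1667, 0.2500, 0.0833, 0.4167]
t=1: π = [0.2500, 0.1583, 0.2667, 0.2167, 0.1083]
t=2: π = [0.2358, 0.1575, 0.2550, 0.1808, 0.1708]
t=3: π = [0.2407, 0.1588, 0.2529, 0.1861, 0.1616]
t=4: π = [0.2402, 0.1588, 0.2518, 0.1854, 0.1637]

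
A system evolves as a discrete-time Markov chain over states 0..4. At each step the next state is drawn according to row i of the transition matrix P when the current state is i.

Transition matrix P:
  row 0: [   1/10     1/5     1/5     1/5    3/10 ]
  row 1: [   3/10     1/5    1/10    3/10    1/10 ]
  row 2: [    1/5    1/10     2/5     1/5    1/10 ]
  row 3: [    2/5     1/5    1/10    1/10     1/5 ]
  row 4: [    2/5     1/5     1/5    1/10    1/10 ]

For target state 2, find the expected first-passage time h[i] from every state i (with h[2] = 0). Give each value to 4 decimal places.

First-step conditioning: h[2] = 0; for i ≠ 2, h[i] = 1 + Σ_k P[i][k]·h[k].
  h[0] = 1 + 1/10·h[0] + 1/5·h[1] + 1/5·h[3] + 3/10·h[4]
  h[1] = 1 + 3/10·h[0] + 1/5·h[1] + 3/10·h[3] + 1/10·h[4]
  h[3] = 1 + 2/5·h[0] + 1/5·h[1] + 1/10·h[3] + 1/5·h[4]
  h[4] = 1 + 2/5·h[0] + 1/5·h[1] + 1/10·h[3] + 1/10·h[4]
Solving the 4×4 linear system over states ≠ 2 gives exactly h = [655/106, 1455/212, 0, 715/106, 325/53] (h[2] = 0 is the target).

h = [6.1792, 6.8632, 0.0000, 6.7453, 6.1321]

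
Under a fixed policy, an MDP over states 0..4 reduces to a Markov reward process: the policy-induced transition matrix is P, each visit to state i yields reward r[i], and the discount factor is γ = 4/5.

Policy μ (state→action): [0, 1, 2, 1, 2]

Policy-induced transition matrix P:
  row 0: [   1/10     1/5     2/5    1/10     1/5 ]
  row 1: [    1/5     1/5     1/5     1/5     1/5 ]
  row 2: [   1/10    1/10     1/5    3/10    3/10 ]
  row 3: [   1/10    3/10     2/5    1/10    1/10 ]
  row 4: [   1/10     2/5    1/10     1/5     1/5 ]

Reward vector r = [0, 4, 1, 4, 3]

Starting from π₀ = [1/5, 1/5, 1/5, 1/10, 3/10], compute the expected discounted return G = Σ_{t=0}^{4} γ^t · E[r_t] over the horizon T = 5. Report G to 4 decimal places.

G = 8.4126

t=0: π = [0.2000, 0.2000, 0.2000, 0.1000, 0.3000], E[r] = 2.3000, γ^t·E[r] = 2.300000, running G = 2.300000
t=1: π = [0.1200, 0.2500, 0.2300, 0.1900, 0.2100], E[r] = 2.6200, γ^t·E[r] = 2.096000, running G = 4.396000
t=2: π = [0.1250, 0.2380, 0.2410, 0.1920, 0.2040], E[r] = 2.5730, γ^t·E[r] = 1.646720, running G = 6.042720
t=3: π = [0.1238, 0.2359, 0.2430, 0.1924, 0.2049], E[r] = 2.5709, γ^t·E[r] = 1.316301, running G = 7.359021
t=4: π = [0.1236, 0.2359, 0.2428, 0.1927, 0.2051], E[r] = 2.5723, γ^t·E[r] = 1.053626, running G = 8.412647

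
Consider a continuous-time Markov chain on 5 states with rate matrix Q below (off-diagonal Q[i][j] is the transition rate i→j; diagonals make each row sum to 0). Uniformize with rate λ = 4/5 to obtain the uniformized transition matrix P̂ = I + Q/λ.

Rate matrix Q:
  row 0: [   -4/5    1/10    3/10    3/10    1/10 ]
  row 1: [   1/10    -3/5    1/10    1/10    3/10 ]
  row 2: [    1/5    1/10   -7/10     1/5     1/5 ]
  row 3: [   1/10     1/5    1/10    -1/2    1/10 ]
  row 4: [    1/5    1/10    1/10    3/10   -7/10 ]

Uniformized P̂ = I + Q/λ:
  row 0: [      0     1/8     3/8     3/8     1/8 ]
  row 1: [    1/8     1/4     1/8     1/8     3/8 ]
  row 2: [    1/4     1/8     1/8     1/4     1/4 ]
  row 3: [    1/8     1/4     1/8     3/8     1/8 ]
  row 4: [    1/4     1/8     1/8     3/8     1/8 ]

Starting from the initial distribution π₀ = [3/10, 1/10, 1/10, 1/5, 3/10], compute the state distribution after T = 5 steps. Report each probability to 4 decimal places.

t=0: π = [0.3000, 0.1000, 0.1000, 0.2000, 0.3000]
t=1: π = [0.1375, 0.1625, 0.2000, 0.3375, 0.1625]
t=2: π = [0.1531, 0.1875, 0.1594, 0.3094, 0.1906]
t=3: π = [0.1496, 0.1871, 0.1633, 0.3082, 0.1918]
t=4: π = [0.1507, 0.1869, 0.1624, 0.3078, 0.1922]
t=5: π = [0.1505, 0.1868, 0.1627, 0.3080, 0.1920]

π = [0.1505, 0.1868, 0.1627, 0.3080, 0.1920]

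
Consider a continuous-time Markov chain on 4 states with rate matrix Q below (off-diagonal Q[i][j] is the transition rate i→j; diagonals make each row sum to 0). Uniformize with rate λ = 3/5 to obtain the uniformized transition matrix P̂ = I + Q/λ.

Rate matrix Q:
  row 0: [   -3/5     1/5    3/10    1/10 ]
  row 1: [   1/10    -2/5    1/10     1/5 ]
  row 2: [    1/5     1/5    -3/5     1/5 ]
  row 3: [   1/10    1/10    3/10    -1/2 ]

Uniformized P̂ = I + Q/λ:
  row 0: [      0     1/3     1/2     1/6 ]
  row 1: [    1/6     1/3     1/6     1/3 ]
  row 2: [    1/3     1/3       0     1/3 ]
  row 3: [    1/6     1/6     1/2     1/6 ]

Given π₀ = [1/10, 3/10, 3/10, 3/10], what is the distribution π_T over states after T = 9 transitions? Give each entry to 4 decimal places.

t=0: π = [0.1000, 0.3000, 0.3000, 0.3000]
t=1: π = [0.2000, 0.2833, 0.2500, 0.2667]
t=2: π = [0.1750, 0.2889, 0.2806, 0.2556]
t=3: π = [0.1843, 0.2907, 0.2634, 0.2616]
t=4: π = [0.1799, 0.2897, 0.2714, 0.2590]
t=5: π = [0.1819, 0.2902, 0.2677, 0.2602]
t=6: π = [0.1810, 0.2900, 0.2694, 0.2596]
t=7: π = [0.1814, 0.2901, 0.2686, 0.2599]
t=8: π = [0.1812, 0.2900, 0.2690, 0.2598]
t=9: π = [0.1813, 0.2900, 0.2688, 0.2598]

π = [0.1813, 0.2900, 0.2688, 0.2598]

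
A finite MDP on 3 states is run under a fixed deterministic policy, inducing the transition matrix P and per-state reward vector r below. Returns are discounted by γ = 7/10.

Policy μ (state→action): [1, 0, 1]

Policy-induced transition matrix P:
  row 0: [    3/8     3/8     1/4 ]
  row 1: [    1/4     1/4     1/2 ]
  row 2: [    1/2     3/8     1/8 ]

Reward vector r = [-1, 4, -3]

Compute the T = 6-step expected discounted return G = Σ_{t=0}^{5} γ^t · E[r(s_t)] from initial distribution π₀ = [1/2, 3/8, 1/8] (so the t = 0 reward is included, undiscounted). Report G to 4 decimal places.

G = 0.7121

t=0: π = [0.5000, 0.3750, 0.1250], E[r] = 0.6250, γ^t·E[r] = 0.625000, running G = 0.625000
t=1: π = [0.3438, 0.3281, 0.3281], E[r] = -0.0156, γ^t·E[r] = -0.010938, running G = 0.614063
t=2: π = [0.3750, 0.3340, 0.2910], E[r] = 0.0879, γ^t·E[r] = 0.043066, running G = 0.657129
t=3: π = [0.3696, 0.3333, 0.2971], E[r] = 0.0720, γ^t·E[r] = 0.024703, running G = 0.681832
t=4: π = [0.3705, 0.3333, 0.2962], E[r] = 0.0744, γ^t·E[r] = 0.017857, running G = 0.699689
t=5: π = [0.3704, 0.3333, 0.2963], E[r] = 0.0740, γ^t·E[r] = 0.012443, running G = 0.712131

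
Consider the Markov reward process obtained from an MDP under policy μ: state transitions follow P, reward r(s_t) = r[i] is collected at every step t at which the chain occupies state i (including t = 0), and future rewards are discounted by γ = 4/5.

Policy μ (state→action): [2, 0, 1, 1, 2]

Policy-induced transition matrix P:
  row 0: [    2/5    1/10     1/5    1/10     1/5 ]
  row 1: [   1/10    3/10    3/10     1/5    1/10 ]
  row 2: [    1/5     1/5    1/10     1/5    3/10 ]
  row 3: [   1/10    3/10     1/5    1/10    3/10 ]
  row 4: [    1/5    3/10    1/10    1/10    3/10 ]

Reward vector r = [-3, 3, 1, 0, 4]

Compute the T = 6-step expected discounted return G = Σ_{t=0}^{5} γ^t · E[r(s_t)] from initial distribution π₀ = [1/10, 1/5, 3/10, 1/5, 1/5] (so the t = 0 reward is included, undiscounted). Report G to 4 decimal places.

t=0: π = [0.1000, 0.2000, 0.3000, 0.2000, 0.2000], E[r] = 1.4000, γ^t·E[r] = 1.400000, running G = 1.400000
t=1: π = [0.1800, 0.2500, 0.1700, 0.1500, 0.2500], E[r] = 1.3800, γ^t·E[r] = 1.104000, running G = 2.504000
t=2: π = [0.1960, 0.2470, 0.1830, 0.1420, 0.2320], E[r] = 1.2640, γ^t·E[r] = 0.808960, running G = 3.312960
t=3: π = [0.2003, 0.2425, 0.1832, 0.1430, 0.2310], E[r] = 1.2338, γ^t·E[r] = 0.631706, running G = 3.944666
t=4: π = [0.2015, 0.2416, 0.1828, 0.1426, 0.2315], E[r] = 1.2290, γ^t·E[r] = 0.503415, running G = 4.448080
t=5: π = [0.2019, 0.2414, 0.1827, 0.1424, 0.2315], E[r] = 1.2274, γ^t·E[r] = 0.402204, running G = 4.850284

G = 4.8503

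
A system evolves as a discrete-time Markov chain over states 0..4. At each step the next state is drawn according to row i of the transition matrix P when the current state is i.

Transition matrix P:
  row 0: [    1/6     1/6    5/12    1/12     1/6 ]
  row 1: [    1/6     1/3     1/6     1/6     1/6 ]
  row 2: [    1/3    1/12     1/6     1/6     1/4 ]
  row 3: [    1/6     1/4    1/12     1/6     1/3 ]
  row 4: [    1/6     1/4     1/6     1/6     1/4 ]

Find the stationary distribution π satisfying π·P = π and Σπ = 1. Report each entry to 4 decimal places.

Balance equations π_j = Σ_i π_i·P[i][j]:
  π_0 = 1/6·π_0 + 1/6·π_1 + 1/3·π_2 + 1/6·π_3 + 1/6·π_4
  π_1 = 1/6·π_0 + 1/3·π_1 + 1/12·π_2 + 1/4·π_3 + 1/4·π_4
  π_2 = 5/12·π_0 + 1/6·π_1 + 1/6·π_2 + 1/12·π_3 + 1/6·π_4
  π_3 = 1/12·π_0 + 1/6·π_1 + 1/6·π_2 + 1/6·π_3 + 1/6·π_4
  normalize: π_0 + π_1 + π_2 + π_3 + π_4 = 1
Solving the linear system gives exactly π = [166/827, 1977/9097, 169/827, 124/827, 2071/9097].

π = [0.2007, 0.2173, 0.2044, 0.1499, 0.2277]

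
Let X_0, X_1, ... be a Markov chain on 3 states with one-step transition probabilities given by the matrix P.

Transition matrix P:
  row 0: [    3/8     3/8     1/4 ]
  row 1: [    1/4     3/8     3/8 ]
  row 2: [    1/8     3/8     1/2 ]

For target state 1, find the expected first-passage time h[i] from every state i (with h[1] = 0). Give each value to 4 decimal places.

h = [2.6667, 0.0000, 2.6667]

First-step conditioning: h[1] = 0; for i ≠ 1, h[i] = 1 + Σ_k P[i][k]·h[k].
  h[0] = 1 + 3/8·h[0] + 1/4·h[2]
  h[2] = 1 + 1/8·h[0] + 1/2·h[2]
Solving the 2×2 linear system over states ≠ 1 gives exactly h = [8/3, 0, 8/3] (h[1] = 0 is the target).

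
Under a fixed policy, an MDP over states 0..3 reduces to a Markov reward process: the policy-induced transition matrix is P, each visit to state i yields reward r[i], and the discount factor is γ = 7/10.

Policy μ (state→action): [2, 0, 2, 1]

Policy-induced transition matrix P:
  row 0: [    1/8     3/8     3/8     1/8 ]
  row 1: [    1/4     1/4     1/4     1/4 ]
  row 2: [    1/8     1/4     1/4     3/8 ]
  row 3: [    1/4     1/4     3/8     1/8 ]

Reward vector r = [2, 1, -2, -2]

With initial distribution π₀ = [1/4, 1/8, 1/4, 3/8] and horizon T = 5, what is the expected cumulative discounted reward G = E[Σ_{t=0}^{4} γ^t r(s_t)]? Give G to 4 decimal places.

G = -1.3708

t=0: π = [0.2500, 0.1250, 0.2500, 0.3750], E[r] = -0.6250, γ^t·E[r] = -0.625000, running G = -0.625000
t=1: π = [0.1875, 0.2813, 0.3281, 0.2031], E[r] = -0.4063, γ^t·E[r] = -0.284375, running G = -0.909375
t=2: π = [0.1855, 0.2734, 0.2988, 0.2422], E[r] = -0.4375, γ^t·E[r] = -0.214375, running G = -1.123750
t=3: π = [0.1895, 0.2732, 0.3035, 0.2339], E[r] = -0.4226, γ^t·E[r] = -0.144954, running G = -1.268704
t=4: π = [0.1884, 0.2737, 0.3029, 0.2350], E[r] = -0.4254, γ^t·E[r] = -0.102142, running G = -1.370846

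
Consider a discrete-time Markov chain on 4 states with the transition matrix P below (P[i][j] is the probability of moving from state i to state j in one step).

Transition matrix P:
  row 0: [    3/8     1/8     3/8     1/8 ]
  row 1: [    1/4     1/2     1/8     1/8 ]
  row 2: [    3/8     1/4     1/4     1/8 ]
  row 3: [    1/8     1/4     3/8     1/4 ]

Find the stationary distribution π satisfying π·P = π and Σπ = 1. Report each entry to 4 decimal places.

π = [0.3040, 0.2827, 0.2705, 0.1429]

Balance equations π_j = Σ_i π_i·P[i][j]:
  π_0 = 3/8·π_0 + 1/4·π_1 + 3/8·π_2 + 1/8·π_3
  π_1 = 1/8·π_0 + 1/2·π_1 + 1/4·π_2 + 1/4·π_3
  π_2 = 3/8·π_0 + 1/8·π_1 + 1/4·π_2 + 3/8·π_3
  normalize: π_0 + π_1 + π_2 + π_3 = 1
Solving the linear system gives exactly π = [100/329, 93/329, 89/329, 1/7].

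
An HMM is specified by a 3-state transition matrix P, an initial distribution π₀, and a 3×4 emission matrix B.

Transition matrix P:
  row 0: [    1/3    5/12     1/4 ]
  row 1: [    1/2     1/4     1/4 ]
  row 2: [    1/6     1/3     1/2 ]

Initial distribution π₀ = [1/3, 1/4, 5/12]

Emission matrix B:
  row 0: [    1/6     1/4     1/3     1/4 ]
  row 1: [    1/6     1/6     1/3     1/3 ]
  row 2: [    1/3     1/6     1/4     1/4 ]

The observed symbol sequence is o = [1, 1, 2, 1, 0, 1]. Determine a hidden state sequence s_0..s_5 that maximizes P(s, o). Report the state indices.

t=0: δ = [8.333e-02, 4.167e-02, 6.944e-02]  (obs o_0=1)
t=1: δ = [6.944e-03, 5.787e-03, 5.787e-03]  ψ = [0, 0, 2]  (obs o_1=1)
t=2: δ = [9.645e-04, 9.645e-04, 7.234e-04]  ψ = [1, 0, 2]  (obs o_2=2)
t=3: δ = [1.206e-04, 6.698e-05, 6.028e-05]  ψ = [1, 0, 2]  (obs o_3=1)
t=4: δ = [6.698e-06, 8.372e-06, 1.005e-05]  ψ = [0, 0, 0]  (obs o_4=0)
t=5: δ = [1.047e-06, 5.582e-07, 8.372e-07]  ψ = [1, 2, 2]  (obs o_5=1)
backtrack: best end state = 0; path = [0, 0, 1, 0, 1, 0]

path = [0, 0, 1, 0, 1, 0]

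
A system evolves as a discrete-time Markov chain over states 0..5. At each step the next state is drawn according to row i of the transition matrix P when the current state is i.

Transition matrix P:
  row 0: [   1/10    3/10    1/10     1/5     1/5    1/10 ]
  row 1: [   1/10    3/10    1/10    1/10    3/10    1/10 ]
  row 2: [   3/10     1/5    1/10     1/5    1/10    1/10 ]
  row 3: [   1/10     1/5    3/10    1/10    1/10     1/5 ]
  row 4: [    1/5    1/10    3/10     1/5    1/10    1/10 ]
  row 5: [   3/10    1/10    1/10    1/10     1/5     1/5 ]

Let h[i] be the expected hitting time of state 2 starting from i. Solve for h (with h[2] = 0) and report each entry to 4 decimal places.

First-step conditioning: h[2] = 0; for i ≠ 2, h[i] = 1 + Σ_k P[i][k]·h[k].
  h[0] = 1 + 1/10·h[0] + 3/10·h[1] + 1/5·h[3] + 1/5·h[4] + 1/10·h[5]
  h[1] = 1 + 1/10·h[0] + 3/10·h[1] + 1/10·h[3] + 3/10·h[4] + 1/10·h[5]
  h[3] = 1 + 1/10·h[0] + 1/5·h[1] + 1/10·h[3] + 1/10·h[4] + 1/5·h[5]
  h[4] = 1 + 1/5·h[0] + 1/10·h[1] + 1/5·h[3] + 1/10·h[4] + 1/10·h[5]
  h[5] = 1 + 3/10·h[0] + 1/10·h[1] + 1/10·h[3] + 1/5·h[4] + 1/5·h[5]
Solving the 5×5 linear system over states ≠ 2 gives exactly h = [110970/18607, 110770/18607, 0, 92830/18607, 90830/18607, 113030/18607] (h[2] = 0 is the target).

h = [5.9639, 5.9531, 0.0000, 4.9890, 4.8815, 6.0746]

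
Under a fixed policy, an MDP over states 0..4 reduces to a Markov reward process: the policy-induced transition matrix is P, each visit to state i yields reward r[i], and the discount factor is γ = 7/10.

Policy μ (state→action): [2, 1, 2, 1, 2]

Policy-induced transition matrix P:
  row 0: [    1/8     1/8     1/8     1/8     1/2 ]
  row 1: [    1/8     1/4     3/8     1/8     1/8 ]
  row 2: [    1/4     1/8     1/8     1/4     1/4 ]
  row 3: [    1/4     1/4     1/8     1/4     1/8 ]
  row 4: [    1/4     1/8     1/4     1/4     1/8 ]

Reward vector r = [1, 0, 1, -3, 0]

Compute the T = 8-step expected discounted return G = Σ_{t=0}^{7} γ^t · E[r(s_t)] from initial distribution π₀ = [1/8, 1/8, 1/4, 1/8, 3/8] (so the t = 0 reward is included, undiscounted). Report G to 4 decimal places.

G = -0.4698

t=0: π = [0.1250, 0.1250, 0.2500, 0.1250, 0.3750], E[r] = 0.0000, γ^t·E[r] = 0.000000, running G = 0.000000
t=1: π = [0.2188, 0.1563, 0.2031, 0.2188, 0.2031], E[r] = -0.2344, γ^t·E[r] = -0.164063, running G = -0.164063
t=2: π = [0.2031, 0.1719, 0.1895, 0.2031, 0.2324], E[r] = -0.2168, γ^t·E[r] = -0.106230, running G = -0.270293
t=3: π = [0.2031, 0.1719, 0.1970, 0.2031, 0.2249], E[r] = -0.2092, γ^t·E[r] = -0.071765, running G = -0.342058
t=4: π = [0.2031, 0.1719, 0.1961, 0.2031, 0.2258], E[r] = -0.2102, γ^t·E[r] = -0.050463, running G = -0.392521
t=5: π = [0.2031, 0.1719, 0.1962, 0.2031, 0.2257], E[r] = -0.2101, γ^t·E[r] = -0.035304, running G = -0.427825
t=6: π = [0.2031, 0.1719, 0.1962, 0.2031, 0.2257], E[r] = -0.2101, γ^t·E[r] = -0.024715, running G = -0.452540
t=7: π = [0.2031, 0.1719, 0.1962, 0.2031, 0.2257], E[r] = -0.2101, γ^t·E[r] = -0.017300, running G = -0.469840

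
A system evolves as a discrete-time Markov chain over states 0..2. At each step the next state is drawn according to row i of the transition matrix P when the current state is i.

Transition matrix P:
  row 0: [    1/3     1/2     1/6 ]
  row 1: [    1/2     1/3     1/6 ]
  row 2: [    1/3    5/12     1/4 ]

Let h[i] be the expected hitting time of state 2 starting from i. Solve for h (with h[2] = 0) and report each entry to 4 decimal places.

h = [6.0000, 6.0000, 0.0000]

First-step conditioning: h[2] = 0; for i ≠ 2, h[i] = 1 + Σ_k P[i][k]·h[k].
  h[0] = 1 + 1/3·h[0] + 1/2·h[1]
  h[1] = 1 + 1/2·h[0] + 1/3·h[1]
Solving the 2×2 linear system over states ≠ 2 gives exactly h = [6, 6, 0] (h[2] = 0 is the target).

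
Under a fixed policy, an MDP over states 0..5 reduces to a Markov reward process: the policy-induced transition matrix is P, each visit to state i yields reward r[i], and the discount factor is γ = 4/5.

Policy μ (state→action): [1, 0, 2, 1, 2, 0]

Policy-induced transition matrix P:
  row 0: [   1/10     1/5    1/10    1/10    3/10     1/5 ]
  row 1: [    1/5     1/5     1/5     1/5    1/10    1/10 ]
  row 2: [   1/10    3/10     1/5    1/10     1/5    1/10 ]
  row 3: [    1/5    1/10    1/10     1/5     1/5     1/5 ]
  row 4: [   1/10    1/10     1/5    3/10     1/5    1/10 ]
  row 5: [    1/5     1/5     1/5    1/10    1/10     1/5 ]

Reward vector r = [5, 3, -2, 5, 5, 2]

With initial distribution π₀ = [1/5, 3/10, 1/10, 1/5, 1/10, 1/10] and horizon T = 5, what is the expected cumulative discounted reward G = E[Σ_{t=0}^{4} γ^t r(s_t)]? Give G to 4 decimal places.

G = 10.5767

t=0: π = [0.2000, 0.3000, 0.1000, 0.2000, 0.1000, 0.1000], E[r] = 3.4000, γ^t·E[r] = 3.400000, running G = 3.400000
t=1: π = [0.1600, 0.1800, 0.1600, 0.1700, 0.1800, 0.1500], E[r] = 3.0700, γ^t·E[r] = 2.456000, running G = 5.856000
t=2: π = [0.1500, 0.1810, 0.1670, 0.1710, 0.1830, 0.1480], E[r] = 3.0250, γ^t·E[r] = 1.936000, running G = 7.792000
t=3: π = [0.1500, 0.1813, 0.1679, 0.1718, 0.1821, 0.1469], E[r] = 3.0214, γ^t·E[r] = 1.546957, running G = 9.338957
t=4: π = [0.1500, 0.1814, 0.1678, 0.1717, 0.1822, 0.1469], E[r] = 3.0219, γ^t·E[r] = 1.237750, running G = 10.576707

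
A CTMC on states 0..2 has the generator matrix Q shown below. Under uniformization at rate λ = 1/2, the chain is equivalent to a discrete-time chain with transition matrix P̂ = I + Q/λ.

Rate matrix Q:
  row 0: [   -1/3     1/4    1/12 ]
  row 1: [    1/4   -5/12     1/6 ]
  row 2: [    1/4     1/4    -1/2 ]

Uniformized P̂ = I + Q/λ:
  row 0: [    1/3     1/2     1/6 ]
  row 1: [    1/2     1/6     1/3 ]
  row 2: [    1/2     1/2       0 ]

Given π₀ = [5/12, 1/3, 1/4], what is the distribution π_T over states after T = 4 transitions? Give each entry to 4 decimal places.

t=0: π = [0.4167, 0.3333, 0.2500]
t=1: π = [0.4306, 0.3889, 0.1806]
t=2: π = [0.4282, 0.3704, 0.2014]
t=3: π = [0.4286, 0.3765, 0.1948]
t=4: π = [0.4286, 0.3745, 0.1970]

π = [0.4286, 0.3745, 0.1970]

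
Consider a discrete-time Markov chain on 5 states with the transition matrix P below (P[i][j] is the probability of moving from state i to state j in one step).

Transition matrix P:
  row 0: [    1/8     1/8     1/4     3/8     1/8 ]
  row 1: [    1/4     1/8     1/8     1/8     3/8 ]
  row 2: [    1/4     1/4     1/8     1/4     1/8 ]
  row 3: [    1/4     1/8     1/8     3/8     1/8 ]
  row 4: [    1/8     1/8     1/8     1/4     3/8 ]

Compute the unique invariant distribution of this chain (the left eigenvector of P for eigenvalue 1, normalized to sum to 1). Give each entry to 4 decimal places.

Balance equations π_j = Σ_i π_i·P[i][j]:
  π_0 = 1/8·π_0 + 1/4·π_1 + 1/4·π_2 + 1/4·π_3 + 1/8·π_4
  π_1 = 1/8·π_0 + 1/8·π_1 + 1/4·π_2 + 1/8·π_3 + 1/8·π_4
  π_2 = 1/4·π_0 + 1/8·π_1 + 1/8·π_2 + 1/8·π_3 + 1/8·π_4
  π_3 = 3/8·π_0 + 1/8·π_1 + 1/4·π_2 + 3/8·π_3 + 1/4·π_4
  normalize: π_0 + π_1 + π_2 + π_3 + π_4 = 1
Solving the linear system gives exactly π = [49/247, 71/494, 37/247, 145/494, 53/247].

π = [0.1984, 0.1437, 0.1498, 0.2935, 0.2146]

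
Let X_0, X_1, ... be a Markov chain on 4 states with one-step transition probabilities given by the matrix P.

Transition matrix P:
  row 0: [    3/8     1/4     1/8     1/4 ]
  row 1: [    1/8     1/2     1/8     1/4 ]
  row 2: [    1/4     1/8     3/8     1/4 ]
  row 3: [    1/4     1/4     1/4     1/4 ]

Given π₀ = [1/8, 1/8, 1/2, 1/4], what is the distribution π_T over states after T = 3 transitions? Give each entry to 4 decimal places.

t=0: π = [0.1250, 0.1250, 0.5000, 0.2500]
t=1: π = [0.2500, 0.2188, 0.2813, 0.2500]
t=2: π = [0.2539, 0.2695, 0.2266, 0.2500]
t=3: π = [0.2480, 0.2891, 0.2129, 0.2500]

π = [0.2480, 0.2891, 0.2129, 0.2500]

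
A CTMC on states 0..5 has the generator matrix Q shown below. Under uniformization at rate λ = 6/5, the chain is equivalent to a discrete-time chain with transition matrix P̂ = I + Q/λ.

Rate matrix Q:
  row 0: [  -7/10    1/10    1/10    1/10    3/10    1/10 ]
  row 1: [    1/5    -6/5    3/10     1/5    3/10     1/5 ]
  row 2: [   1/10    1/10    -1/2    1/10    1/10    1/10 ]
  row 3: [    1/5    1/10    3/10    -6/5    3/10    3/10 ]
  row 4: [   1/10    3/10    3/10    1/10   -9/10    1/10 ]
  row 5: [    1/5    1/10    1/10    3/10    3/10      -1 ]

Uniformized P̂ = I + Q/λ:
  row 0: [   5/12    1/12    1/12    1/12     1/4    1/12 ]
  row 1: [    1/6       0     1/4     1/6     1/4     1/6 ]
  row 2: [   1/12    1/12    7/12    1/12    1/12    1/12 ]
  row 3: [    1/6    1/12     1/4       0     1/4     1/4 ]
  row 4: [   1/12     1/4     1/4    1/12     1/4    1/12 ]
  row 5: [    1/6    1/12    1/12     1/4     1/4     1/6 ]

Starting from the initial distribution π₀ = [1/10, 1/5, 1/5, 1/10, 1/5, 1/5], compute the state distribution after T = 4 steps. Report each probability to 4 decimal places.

t=0: π = [0.1000, 0.2000, 0.2000, 0.1000, 0.2000, 0.2000]
t=1: π = [0.1583, 0.1000, 0.2667, 0.1250, 0.2167, 0.1333]
t=2: π = [0.1660, 0.1111, 0.2903, 0.1035, 0.2056, 0.1236]
t=3: π = [0.1668, 0.1083, 0.2985, 0.1046, 0.2016, 0.1201]
t=4: π = [0.1667, 0.1079, 0.3017, 0.1037, 0.2003, 0.1198]

π = [0.1667, 0.1079, 0.3017, 0.1037, 0.2003, 0.1198]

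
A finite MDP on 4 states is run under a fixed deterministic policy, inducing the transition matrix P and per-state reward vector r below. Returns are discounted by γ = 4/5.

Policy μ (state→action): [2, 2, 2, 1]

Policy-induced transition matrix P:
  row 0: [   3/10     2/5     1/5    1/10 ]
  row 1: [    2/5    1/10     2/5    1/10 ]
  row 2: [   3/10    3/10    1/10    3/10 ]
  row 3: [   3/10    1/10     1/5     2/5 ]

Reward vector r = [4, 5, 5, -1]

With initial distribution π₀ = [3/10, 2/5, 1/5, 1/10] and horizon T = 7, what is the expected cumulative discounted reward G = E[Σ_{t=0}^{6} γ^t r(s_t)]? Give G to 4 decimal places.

G = 14.4199

t=0: π = [0.3000, 0.4000, 0.2000, 0.1000], E[r] = 4.1000, γ^t·E[r] = 4.100000, running G = 4.100000
t=1: π = [0.3400, 0.2300, 0.2600, 0.1700], E[r] = 3.6400, γ^t·E[r] = 2.912000, running G = 7.012000
t=2: π = [0.3230, 0.2540, 0.2200, 0.2030], E[r] = 3.4590, γ^t·E[r] = 2.213760, running G = 9.225760
t=3: π = [0.3254, 0.2409, 0.2288, 0.2049], E[r] = 3.4452, γ^t·E[r] = 1.763942, running G = 10.989702
t=4: π = [0.3241, 0.2434, 0.2253, 0.2072], E[r] = 3.4325, γ^t·E[r] = 1.405964, running G = 12.395667
t=5: π = [0.3243, 0.2423, 0.2261, 0.2072], E[r] = 3.4323, γ^t·E[r] = 1.124692, running G = 13.520359
t=6: π = [0.3242, 0.2425, 0.2258, 0.2074], E[r] = 3.4314, γ^t·E[r] = 0.899517, running G = 14.419876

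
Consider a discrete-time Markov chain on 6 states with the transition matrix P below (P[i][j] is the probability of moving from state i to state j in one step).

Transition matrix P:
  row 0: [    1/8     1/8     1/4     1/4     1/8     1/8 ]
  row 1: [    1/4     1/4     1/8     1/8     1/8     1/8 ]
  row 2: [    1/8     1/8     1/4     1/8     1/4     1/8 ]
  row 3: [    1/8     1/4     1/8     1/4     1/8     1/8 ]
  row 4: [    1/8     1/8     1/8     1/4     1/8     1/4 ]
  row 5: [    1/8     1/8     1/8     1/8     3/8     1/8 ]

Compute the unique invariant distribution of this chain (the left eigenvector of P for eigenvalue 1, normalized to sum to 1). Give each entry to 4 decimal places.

Balance equations π_j = Σ_i π_i·P[i][j]:
  π_0 = 1/8·π_0 + 1/4·π_1 + 1/8·π_2 + 1/8·π_3 + 1/8·π_4 + 1/8·π_5
  π_1 = 1/8·π_0 + 1/4·π_1 + 1/8·π_2 + 1/4·π_3 + 1/8·π_4 + 1/8·π_5
  π_2 = 1/4·π_0 + 1/8·π_1 + 1/4·π_2 + 1/8·π_3 + 1/8·π_4 + 1/8·π_5
  π_3 = 1/4·π_0 + 1/8·π_1 + 1/8·π_2 + 1/4·π_3 + 1/4·π_4 + 1/8·π_5
  π_4 = 1/8·π_0 + 1/8·π_1 + 1/4·π_2 + 1/8·π_3 + 1/8·π_4 + 3/8·π_5
  normalize: π_0 + π_1 + π_2 + π_3 + π_4 + π_5 = 1
Solving the linear system gives exactly π = [376/2571, 437/2571, 421/2571, 488/2571, 469/2571, 380/2571].

π = [0.1462, 0.1700, 0.1637, 0.1898, 0.1824, 0.1478]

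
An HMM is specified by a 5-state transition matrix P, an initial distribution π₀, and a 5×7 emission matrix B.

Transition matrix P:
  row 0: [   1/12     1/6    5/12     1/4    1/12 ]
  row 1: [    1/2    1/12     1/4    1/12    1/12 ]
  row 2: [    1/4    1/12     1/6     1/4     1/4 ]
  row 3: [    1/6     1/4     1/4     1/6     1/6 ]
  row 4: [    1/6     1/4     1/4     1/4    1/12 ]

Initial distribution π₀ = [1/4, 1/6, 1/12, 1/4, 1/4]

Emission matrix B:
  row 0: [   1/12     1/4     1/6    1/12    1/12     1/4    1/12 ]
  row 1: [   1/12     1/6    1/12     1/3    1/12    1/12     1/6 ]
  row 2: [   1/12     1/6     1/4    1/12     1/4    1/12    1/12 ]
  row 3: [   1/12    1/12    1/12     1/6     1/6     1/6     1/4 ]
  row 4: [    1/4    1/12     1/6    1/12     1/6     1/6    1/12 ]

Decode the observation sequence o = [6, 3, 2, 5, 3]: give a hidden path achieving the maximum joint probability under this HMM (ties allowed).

t=0: δ = [2.083e-02, 2.778e-02, 6.944e-03, 6.250e-02, 2.083e-02]  (obs o_0=6)
t=1: δ = [1.157e-03, 5.208e-03, 1.302e-03, 1.736e-03, 8.681e-04]  ψ = [1, 3, 3, 3, 3]  (obs o_1=3)
t=2: δ = [4.340e-04, 3.617e-05, 3.255e-04, 3.617e-05, 7.234e-05]  ψ = [1, 1, 1, 1, 1]  (obs o_2=2)
t=3: δ = [2.035e-05, 6.028e-06, 1.507e-05, 1.808e-05, 1.356e-05]  ψ = [2, 0, 0, 0, 2]  (obs o_3=5)
t=4: δ = [3.140e-07, 1.507e-06, 7.064e-07, 8.477e-07, 3.140e-07]  ψ = [2, 3, 0, 0, 2]  (obs o_4=3)
backtrack: best end state = 1; path = [3, 1, 0, 3, 1]

path = [3, 1, 0, 3, 1]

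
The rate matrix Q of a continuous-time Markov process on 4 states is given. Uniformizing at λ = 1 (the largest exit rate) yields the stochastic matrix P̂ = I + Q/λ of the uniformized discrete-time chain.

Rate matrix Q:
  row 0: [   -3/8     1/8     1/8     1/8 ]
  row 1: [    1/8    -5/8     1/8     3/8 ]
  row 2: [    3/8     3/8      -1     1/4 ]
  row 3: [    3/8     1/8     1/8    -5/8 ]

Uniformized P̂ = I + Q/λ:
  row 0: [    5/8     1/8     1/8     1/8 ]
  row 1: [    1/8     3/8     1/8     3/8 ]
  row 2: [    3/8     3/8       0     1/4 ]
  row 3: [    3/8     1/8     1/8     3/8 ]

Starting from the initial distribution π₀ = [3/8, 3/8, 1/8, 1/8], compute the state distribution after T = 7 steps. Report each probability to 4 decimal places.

t=0: π = [0.3750, 0.3750, 0.1250, 0.1250]
t=1: π = [0.3750, 0.2500, 0.1094, 0.2656]
t=2: π = [0.4063, 0.2148, 0.1113, 0.2676]
t=3: π = [0.4229, 0.2065, 0.1111, 0.2595]
t=4: π = [0.4291, 0.2044, 0.1111, 0.2554]
t=5: π = [0.4312, 0.2039, 0.1111, 0.2538]
t=6: π = [0.4318, 0.2037, 0.1111, 0.2533]
t=7: π = [0.4320, 0.2037, 0.1111, 0.2532]

π = [0.4320, 0.2037, 0.1111, 0.2532]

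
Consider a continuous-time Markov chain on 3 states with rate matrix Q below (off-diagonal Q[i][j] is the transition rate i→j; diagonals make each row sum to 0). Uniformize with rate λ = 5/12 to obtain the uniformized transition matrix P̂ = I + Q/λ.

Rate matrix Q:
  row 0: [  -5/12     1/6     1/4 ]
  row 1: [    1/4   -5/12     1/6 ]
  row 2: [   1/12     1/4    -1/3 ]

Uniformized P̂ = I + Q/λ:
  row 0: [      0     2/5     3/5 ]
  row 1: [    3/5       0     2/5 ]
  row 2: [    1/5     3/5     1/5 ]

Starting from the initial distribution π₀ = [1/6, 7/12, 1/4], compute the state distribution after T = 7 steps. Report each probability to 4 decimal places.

t=0: π = [0.1667, 0.5833, 0.2500]
t=1: π = [0.4000, 0.2167, 0.3833]
t=2: π = [0.2067, 0.3900, 0.4033]
t=3: π = [0.3147, 0.3247, 0.3607]
t=4: π = [0.2669, 0.3423, 0.3908]
t=5: π = [0.2835, 0.3413, 0.3752]
t=6: π = [0.2798, 0.3385, 0.3817]
t=7: π = [0.2795, 0.3409, 0.3796]

π = [0.2795, 0.3409, 0.3796]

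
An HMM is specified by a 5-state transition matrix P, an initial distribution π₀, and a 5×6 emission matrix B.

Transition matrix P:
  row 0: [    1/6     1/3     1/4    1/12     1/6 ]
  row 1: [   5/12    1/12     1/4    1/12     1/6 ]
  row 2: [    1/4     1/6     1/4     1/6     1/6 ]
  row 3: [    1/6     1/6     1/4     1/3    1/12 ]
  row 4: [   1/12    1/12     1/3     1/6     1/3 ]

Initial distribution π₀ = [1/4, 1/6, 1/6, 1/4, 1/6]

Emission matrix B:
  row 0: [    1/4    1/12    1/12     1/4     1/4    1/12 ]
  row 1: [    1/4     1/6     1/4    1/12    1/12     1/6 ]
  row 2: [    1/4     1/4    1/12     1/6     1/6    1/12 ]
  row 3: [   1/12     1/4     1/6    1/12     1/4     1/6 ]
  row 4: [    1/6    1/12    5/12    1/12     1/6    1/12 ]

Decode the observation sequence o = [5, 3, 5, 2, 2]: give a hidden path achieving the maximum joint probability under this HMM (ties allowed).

t=0: δ = [2.083e-02, 2.778e-02, 1.389e-02, 4.167e-02, 1.389e-02]  (obs o_0=5)
t=1: δ = [2.894e-03, 5.787e-04, 1.736e-03, 1.157e-03, 3.858e-04]  ψ = [1, 0, 3, 3, 1]  (obs o_1=3)
t=2: δ = [4.019e-05, 1.608e-04, 6.028e-05, 6.430e-05, 4.019e-05]  ψ = [0, 0, 0, 3, 0]  (obs o_2=5)
t=3: δ = [5.582e-06, 3.349e-06, 3.349e-06, 3.572e-06, 1.116e-05]  ψ = [1, 0, 1, 3, 1]  (obs o_3=2)
t=4: δ = [1.163e-07, 4.651e-07, 3.101e-07, 3.101e-07, 1.550e-06]  ψ = [1, 0, 4, 4, 4]  (obs o_4=2)
backtrack: best end state = 4; path = [1, 0, 1, 4, 4]

path = [1, 0, 1, 4, 4]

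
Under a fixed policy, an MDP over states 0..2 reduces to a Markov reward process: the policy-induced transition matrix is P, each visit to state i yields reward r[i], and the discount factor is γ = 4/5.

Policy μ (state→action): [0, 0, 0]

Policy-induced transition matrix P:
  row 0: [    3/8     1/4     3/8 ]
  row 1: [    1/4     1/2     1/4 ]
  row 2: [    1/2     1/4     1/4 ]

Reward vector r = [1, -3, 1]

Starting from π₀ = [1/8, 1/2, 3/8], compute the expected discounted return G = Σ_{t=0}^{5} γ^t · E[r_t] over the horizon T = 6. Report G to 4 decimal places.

t=0: π = [0.1250, 0.5000, 0.3750], E[r] = -1.0000, γ^t·E[r] = -1.000000, running G = -1.000000
t=1: π = [0.3594, 0.3750, 0.2656], E[r] = -0.5000, γ^t·E[r] = -0.400000, running G = -1.400000
t=2: π = [0.3613, 0.3438, 0.2949], E[r] = -0.3750, γ^t·E[r] = -0.240000, running G = -1.640000
t=3: π = [0.3689, 0.3359, 0.2952], E[r] = -0.3438, γ^t·E[r] = -0.176000, running G = -1.816000
t=4: π = [0.3699, 0.3340, 0.2961], E[r] = -0.3359, γ^t·E[r] = -0.137600, running G = -1.953600
t=5: π = [0.3703, 0.3335, 0.2962], E[r] = -0.3340, γ^t·E[r] = -0.109440, running G = -2.063040

G = -2.0630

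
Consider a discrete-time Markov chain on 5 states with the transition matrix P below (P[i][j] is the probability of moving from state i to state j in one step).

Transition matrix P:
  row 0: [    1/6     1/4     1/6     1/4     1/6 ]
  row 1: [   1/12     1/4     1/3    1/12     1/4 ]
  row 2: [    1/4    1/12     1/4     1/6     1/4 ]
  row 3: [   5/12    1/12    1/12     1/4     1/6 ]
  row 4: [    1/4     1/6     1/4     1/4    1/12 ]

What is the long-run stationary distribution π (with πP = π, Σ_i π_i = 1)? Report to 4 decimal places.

Balance equations π_j = Σ_i π_i·P[i][j]:
  π_0 = 1/6·π_0 + 1/12·π_1 + 1/4·π_2 + 5/12·π_3 + 1/4·π_4
  π_1 = 1/4·π_0 + 1/4·π_1 + 1/12·π_2 + 1/12·π_3 + 1/6·π_4
  π_2 = 1/6·π_0 + 1/3·π_1 + 1/4·π_2 + 1/12·π_3 + 1/4·π_4
  π_3 = 1/4·π_0 + 1/12·π_1 + 1/6·π_2 + 1/4·π_3 + 1/4·π_4
  normalize: π_0 + π_1 + π_2 + π_3 + π_4 = 1
Solving the linear system gives exactly π = [4861/20527, 3400/20527, 4309/20527, 4206/20527, 3751/20527].

π = [0.2368, 0.1656, 0.2099, 0.2049, 0.1827]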